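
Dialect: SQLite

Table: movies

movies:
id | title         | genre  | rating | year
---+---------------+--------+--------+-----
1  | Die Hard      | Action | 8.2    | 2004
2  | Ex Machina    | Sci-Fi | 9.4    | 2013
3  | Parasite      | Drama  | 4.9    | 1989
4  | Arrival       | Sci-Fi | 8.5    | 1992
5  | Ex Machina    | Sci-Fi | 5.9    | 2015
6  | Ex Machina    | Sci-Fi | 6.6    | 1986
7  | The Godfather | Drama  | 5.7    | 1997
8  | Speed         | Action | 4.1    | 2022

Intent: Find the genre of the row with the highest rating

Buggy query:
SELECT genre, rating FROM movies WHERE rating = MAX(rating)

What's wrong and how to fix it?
Bug: WHERE is evaluated per row; an aggregate over the whole table isn't defined there

Fix: Use a subquery: WHERE rating = (SELECT MAX(rating) FROM movies)

Corrected query:
SELECT genre, rating FROM movies WHERE rating = (SELECT MAX(rating) FROM movies)

Result:
genre  | rating
-------+-------
Sci-Fi | 9.4   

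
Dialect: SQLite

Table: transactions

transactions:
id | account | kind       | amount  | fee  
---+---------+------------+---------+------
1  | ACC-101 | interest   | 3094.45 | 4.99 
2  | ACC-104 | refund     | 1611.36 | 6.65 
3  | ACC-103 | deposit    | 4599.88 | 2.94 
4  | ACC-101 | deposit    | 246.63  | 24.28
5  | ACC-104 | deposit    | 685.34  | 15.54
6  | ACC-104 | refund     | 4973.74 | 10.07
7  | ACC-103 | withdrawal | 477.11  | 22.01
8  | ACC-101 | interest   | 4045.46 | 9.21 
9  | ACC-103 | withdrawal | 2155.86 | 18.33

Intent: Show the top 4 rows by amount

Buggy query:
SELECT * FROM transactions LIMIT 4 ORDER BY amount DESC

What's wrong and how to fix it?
Bug: ORDER BY cannot follow LIMIT; LIMIT is the final clause

Fix: Sort with ORDER BY, then apply LIMIT

Corrected query:
SELECT * FROM transactions ORDER BY amount DESC LIMIT 4

Result:
id | account | kind     | amount  | fee  
---+---------+----------+---------+------
6  | ACC-104 | refund   | 4973.74 | 10.07
3  | ACC-103 | deposit  | 4599.88 | 2.94 
8  | ACC-101 | interest | 4045.46 | 9.21 
1  | ACC-101 | interest | 3094.45 | 4.99 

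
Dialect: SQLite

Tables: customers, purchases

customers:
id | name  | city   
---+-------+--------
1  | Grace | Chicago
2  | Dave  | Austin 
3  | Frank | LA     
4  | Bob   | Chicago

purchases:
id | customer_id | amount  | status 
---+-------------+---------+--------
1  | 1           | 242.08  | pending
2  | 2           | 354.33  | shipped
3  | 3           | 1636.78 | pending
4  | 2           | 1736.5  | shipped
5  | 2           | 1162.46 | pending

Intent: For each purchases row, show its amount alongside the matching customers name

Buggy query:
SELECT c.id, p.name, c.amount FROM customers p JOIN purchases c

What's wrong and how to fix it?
Bug: JOIN with no ON clause produces a cartesian product; every purchases row pairs with every customers row

Fix: Add ON c.customer_id = p.id to the JOIN

Corrected query:
SELECT c.id, p.name, c.amount FROM customers p JOIN purchases c ON c.customer_id = p.id

Result:
id | name  | amount 
---+-------+--------
1  | Grace | 242.08 
2  | Dave  | 354.33 
3  | Frank | 1636.78
4  | Dave  | 1736.5 
5  | Dave  | 1162.46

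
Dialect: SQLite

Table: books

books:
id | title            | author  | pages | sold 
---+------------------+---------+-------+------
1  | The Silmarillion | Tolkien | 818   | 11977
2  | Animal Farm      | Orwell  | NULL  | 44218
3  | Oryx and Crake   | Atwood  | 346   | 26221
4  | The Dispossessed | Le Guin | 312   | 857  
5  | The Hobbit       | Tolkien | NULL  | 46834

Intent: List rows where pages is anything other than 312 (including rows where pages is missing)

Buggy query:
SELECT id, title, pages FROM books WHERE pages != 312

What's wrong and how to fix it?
Bug: Inequality against NULL is unknown, not true; rows with NULL are dropped

Fix: Handle NULL separately with IS NULL alongside the inequality

Corrected query:
SELECT id, title, pages FROM books WHERE pages != 312 OR pages IS NULL

Result:
id | title            | pages
---+------------------+------
1  | The Silmarillion | 818  
2  | Animal Farm      | NULL 
3  | Oryx and Crake   | 346  
5  | The Hobbit       | NULL 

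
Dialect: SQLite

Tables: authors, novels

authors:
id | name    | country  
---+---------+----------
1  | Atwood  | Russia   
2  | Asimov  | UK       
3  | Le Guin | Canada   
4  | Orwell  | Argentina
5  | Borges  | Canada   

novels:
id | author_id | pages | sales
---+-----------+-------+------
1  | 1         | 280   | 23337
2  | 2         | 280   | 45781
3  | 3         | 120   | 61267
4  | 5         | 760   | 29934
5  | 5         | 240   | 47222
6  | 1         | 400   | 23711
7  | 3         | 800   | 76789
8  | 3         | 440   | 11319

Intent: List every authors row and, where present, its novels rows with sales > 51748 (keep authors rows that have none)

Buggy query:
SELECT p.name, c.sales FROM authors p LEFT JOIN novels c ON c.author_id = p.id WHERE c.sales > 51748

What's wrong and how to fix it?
Bug: Filtering c.sales in WHERE discards the NULL rows produced by LEFT JOIN, turning it into an inner join

Fix: Move the right-table condition into the ON clause so unmatched parents are kept

Corrected query:
SELECT p.name, c.sales FROM authors p LEFT JOIN novels c ON c.author_id = p.id AND c.sales > 51748

Result:
name    | sales
--------+------
Atwood  | NULL 
Asimov  | NULL 
Le Guin | 61267
Le Guin | 76789
Orwell  | NULL 
Borges  | NULL 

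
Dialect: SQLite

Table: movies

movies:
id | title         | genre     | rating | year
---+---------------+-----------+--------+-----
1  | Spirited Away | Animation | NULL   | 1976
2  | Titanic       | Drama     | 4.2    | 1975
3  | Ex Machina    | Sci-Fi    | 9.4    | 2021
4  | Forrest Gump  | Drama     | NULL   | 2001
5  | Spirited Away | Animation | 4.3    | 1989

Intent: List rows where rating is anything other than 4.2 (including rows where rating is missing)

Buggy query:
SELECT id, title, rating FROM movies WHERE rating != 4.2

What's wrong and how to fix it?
Bug: 'rating != 4.2' is unknown when rating is NULL, so NULL rows are silently excluded

Fix: Add an explicit OR rating IS NULL to include the missing-value rows

Corrected query:
SELECT id, title, rating FROM movies WHERE rating != 4.2 OR rating IS NULL

Result:
id | title         | rating
---+---------------+-------
1  | Spirited Away | NULL  
3  | Ex Machina    | 9.4   
4  | Forrest Gump  | NULL  
5  | Spirited Away | 4.3   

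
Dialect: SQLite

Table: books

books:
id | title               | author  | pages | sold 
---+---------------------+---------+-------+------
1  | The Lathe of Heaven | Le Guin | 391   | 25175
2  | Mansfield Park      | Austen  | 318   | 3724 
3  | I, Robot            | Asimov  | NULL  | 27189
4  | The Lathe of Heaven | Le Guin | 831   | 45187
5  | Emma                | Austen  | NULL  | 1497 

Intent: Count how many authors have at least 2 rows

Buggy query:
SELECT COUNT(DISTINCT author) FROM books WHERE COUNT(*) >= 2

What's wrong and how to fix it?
Bug: COUNT(*) cannot appear in WHERE; the per-group count doesn't exist yet

Fix: Group first with HAVING COUNT(*) >= 2, then COUNT the resulting groups

Corrected query:
SELECT COUNT(*) FROM (SELECT author FROM books GROUP BY author HAVING COUNT(*) >= 2)

Result:
COUNT(*)
--------
2       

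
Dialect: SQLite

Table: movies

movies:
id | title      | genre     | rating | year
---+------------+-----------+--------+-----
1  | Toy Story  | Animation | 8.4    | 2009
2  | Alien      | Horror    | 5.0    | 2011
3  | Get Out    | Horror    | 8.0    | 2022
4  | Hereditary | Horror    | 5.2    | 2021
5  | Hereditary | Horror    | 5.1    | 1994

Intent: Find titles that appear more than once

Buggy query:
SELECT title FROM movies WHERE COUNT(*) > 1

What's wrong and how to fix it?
Bug: WHERE can't reference COUNT(*); aggregates are computed after WHERE

Fix: Group first, then use HAVING for the count condition

Corrected query:
SELECT title FROM movies GROUP BY title HAVING COUNT(*) > 1

Result:
title     
----------
Hereditary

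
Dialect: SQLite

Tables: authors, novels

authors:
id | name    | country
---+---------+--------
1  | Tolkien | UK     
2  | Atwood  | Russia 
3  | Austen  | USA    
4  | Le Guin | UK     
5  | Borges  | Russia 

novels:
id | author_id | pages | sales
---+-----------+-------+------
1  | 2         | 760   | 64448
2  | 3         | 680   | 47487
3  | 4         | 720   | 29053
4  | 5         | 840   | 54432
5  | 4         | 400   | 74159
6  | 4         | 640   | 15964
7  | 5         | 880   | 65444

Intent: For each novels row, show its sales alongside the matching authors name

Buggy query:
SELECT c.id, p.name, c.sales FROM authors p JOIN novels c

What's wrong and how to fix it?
Bug: JOIN with no ON clause produces a cartesian product; every novels row pairs with every authors row

Fix: Add ON c.author_id = p.id to the JOIN

Corrected query:
SELECT c.id, p.name, c.sales FROM authors p JOIN novels c ON c.author_id = p.id

Result:
id | name    | sales
---+---------+------
1  | Atwood  | 64448
2  | Austen  | 47487
3  | Le Guin | 29053
4  | Borges  | 54432
5  | Le Guin | 74159
6  | Le Guin | 15964
7  | Borges  | 65444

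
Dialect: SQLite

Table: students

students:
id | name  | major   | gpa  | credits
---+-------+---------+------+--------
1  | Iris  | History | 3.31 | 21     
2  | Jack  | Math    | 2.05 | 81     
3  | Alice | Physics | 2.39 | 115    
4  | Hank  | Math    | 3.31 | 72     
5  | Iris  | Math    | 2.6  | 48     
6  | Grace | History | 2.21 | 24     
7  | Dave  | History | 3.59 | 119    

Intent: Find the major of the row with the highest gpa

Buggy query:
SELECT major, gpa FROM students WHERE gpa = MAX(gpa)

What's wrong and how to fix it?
Bug: WHERE is evaluated per row; an aggregate over the whole table isn't defined there

Fix: Use a subquery: WHERE gpa = (SELECT MAX(gpa) FROM students)

Corrected query:
SELECT major, gpa FROM students WHERE gpa = (SELECT MAX(gpa) FROM students)

Result:
major   | gpa 
--------+-----
History | 3.59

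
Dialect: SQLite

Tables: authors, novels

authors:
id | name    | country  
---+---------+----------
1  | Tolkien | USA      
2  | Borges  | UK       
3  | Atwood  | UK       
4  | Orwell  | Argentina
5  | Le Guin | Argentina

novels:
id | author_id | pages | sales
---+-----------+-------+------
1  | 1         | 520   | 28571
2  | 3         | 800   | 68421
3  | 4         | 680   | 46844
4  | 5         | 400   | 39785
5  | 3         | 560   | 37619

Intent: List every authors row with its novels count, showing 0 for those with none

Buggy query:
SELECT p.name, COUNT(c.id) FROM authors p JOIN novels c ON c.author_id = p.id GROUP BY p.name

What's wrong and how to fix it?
Bug: INNER JOIN drops authors rows that have no matching novels rows

Fix: Use LEFT JOIN so parents without children still appear (COUNT(c.id) gives 0)

Corrected query:
SELECT p.name, COUNT(c.id) FROM authors p LEFT JOIN novels c ON c.author_id = p.id GROUP BY p.name

Result:
name    | COUNT(c.id)
--------+------------
Atwood  | 2          
Borges  | 0          
Le Guin | 1          
Orwell  | 1          
Tolkien | 1          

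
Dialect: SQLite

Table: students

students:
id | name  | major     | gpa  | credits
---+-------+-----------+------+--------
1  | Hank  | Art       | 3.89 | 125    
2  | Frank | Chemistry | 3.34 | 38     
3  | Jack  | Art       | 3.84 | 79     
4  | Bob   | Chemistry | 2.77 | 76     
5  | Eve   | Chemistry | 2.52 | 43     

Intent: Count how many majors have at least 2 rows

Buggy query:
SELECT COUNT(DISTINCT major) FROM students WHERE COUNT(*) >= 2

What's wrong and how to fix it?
Bug: COUNT(*) cannot appear in WHERE; the per-group count doesn't exist yet

Fix: Use a subquery that GROUPs and filters with HAVING, then count its rows

Corrected query:
SELECT COUNT(*) FROM (SELECT major FROM students GROUP BY major HAVING COUNT(*) >= 2)

Result:
COUNT(*)
--------
2       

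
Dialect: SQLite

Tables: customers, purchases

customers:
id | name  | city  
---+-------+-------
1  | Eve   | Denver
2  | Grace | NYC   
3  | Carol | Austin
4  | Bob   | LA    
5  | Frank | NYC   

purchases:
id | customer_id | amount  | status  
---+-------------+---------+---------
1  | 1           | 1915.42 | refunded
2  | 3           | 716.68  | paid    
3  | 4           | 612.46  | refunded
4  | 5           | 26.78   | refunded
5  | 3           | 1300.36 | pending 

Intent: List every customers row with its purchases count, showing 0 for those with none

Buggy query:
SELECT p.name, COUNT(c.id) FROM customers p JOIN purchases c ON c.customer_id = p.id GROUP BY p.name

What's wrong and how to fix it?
Bug: An inner join excludes parents with zero children

Fix: Switch to LEFT JOIN to retain unmatched parent rows

Corrected query:
SELECT p.name, COUNT(c.id) FROM customers p LEFT JOIN purchases c ON c.customer_id = p.id GROUP BY p.name

Result:
name  | COUNT(c.id)
------+------------
Bob   | 1          
Carol | 2          
Eve   | 1          
Frank | 1          
Grace | 0          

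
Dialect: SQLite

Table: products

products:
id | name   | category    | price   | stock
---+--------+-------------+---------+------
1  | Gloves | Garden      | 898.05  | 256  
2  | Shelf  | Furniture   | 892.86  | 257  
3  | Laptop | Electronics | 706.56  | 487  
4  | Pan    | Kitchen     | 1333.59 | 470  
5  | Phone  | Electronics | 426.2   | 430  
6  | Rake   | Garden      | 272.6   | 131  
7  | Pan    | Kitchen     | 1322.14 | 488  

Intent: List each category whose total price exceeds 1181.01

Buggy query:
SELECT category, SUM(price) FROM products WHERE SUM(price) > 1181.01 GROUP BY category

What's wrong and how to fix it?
Bug: WHERE runs before GROUP BY, so aggregates aren't available there

Fix: Move the aggregate condition to a HAVING clause

Corrected query:
SELECT category, SUM(price) FROM products GROUP BY category HAVING SUM(price) > 1181.01

Result:
category | SUM(price)
---------+-----------
Kitchen  | 2655.73   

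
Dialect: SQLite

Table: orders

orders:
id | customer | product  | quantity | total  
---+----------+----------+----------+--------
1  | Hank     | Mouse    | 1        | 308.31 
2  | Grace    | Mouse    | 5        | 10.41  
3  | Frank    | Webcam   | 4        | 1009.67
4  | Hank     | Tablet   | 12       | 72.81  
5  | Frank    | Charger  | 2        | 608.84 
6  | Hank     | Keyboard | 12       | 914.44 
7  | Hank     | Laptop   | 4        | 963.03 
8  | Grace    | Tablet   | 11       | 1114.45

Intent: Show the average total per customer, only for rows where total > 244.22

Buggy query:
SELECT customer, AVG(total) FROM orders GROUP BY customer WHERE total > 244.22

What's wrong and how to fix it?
Bug: Row-level WHERE must come before GROUP BY in the clause order

Fix: Move the WHERE clause before GROUP BY

Corrected query:
SELECT customer, AVG(total) FROM orders WHERE total > 244.22 GROUP BY customer

Result:
customer | AVG(total)
---------+-----------
Frank    | 809.255   
Grace    | 1114.45   
Hank     | 728.593333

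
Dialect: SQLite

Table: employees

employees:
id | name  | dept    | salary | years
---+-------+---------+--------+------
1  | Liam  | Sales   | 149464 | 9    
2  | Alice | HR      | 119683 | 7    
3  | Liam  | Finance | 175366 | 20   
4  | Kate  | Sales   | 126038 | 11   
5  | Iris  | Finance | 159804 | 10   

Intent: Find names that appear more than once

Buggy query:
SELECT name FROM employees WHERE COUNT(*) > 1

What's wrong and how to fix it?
Bug: WHERE can't reference COUNT(*); aggregates are computed after WHERE

Fix: Group first, then use HAVING for the count condition

Corrected query:
SELECT name FROM employees GROUP BY name HAVING COUNT(*) > 1

Result:
name
----
Liam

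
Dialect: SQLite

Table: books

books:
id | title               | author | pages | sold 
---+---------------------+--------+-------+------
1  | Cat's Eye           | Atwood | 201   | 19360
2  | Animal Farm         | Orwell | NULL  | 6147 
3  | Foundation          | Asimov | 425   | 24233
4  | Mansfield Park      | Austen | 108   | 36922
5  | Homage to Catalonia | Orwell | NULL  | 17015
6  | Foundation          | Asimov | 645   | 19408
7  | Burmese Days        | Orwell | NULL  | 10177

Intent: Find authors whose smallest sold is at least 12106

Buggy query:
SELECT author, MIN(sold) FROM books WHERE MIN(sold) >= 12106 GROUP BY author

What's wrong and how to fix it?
Bug: MIN() in WHERE is a misuse of aggregate

Fix: Use HAVING for the per-group MIN condition

Corrected query:
SELECT author, MIN(sold) FROM books GROUP BY author HAVING MIN(sold) >= 12106

Result:
author | MIN(sold)
-------+----------
Asimov | 19408    
Atwood | 19360    
Austen | 36922    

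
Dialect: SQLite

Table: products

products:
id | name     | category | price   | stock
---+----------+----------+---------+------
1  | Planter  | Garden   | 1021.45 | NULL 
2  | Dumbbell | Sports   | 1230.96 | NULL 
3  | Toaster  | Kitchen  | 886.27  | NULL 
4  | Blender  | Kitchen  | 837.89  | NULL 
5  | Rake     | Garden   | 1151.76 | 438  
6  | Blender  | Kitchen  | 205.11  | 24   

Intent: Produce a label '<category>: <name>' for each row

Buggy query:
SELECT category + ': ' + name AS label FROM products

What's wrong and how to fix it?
Bug: '+' is numeric addition; on text columns SQLite converts them to 0 instead of concatenating

Fix: Use the || operator for string concatenation

Corrected query:
SELECT category || ': ' || name AS label FROM products

Result:
label           
----------------
Garden: Planter 
Sports: Dumbbell
Kitchen: Toaster
Kitchen: Blender
Garden: Rake    
Kitchen: Blender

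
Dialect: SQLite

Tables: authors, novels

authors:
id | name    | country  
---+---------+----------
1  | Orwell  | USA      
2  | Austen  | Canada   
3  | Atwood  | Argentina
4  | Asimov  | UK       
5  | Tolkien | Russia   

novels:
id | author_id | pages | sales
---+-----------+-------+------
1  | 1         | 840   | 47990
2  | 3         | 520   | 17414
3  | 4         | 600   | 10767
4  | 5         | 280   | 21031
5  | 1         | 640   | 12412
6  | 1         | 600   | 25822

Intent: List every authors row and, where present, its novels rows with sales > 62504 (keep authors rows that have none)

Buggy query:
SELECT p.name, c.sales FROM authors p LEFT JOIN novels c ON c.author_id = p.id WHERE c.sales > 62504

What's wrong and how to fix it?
Bug: Filtering c.sales in WHERE discards the NULL rows produced by LEFT JOIN, turning it into an inner join

Fix: Move the right-table condition into the ON clause so unmatched parents are kept

Corrected query:
SELECT p.name, c.sales FROM authors p LEFT JOIN novels c ON c.author_id = p.id AND c.sales > 62504

Result:
name    | sales
--------+------
Orwell  | NULL 
Austen  | NULL 
Atwood  | NULL 
Asimov  | NULL 
Tolkien | NULL 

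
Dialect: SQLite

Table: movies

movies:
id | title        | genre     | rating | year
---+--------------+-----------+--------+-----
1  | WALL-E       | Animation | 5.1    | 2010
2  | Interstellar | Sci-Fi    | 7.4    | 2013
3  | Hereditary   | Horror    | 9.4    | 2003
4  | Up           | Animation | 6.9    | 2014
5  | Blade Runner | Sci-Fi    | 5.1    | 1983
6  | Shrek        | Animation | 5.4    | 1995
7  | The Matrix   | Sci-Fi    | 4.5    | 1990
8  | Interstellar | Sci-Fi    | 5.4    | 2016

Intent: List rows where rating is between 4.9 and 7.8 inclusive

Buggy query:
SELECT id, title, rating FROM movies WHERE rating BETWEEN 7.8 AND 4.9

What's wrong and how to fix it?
Bug: BETWEEN expects the lower bound first; with 7.8 AND 4.9 the range is empty

Fix: Swap the bounds so the smaller value comes first

Corrected query:
SELECT id, title, rating FROM movies WHERE rating BETWEEN 4.9 AND 7.8

Result:
id | title        | rating
---+--------------+-------
1  | WALL-E       | 5.1   
2  | Interstellar | 7.4   
4  | Up           | 6.9   
5  | Blade Runner | 5.1   
6  | Shrek        | 5.4   
8  | Interstellar | 5.4   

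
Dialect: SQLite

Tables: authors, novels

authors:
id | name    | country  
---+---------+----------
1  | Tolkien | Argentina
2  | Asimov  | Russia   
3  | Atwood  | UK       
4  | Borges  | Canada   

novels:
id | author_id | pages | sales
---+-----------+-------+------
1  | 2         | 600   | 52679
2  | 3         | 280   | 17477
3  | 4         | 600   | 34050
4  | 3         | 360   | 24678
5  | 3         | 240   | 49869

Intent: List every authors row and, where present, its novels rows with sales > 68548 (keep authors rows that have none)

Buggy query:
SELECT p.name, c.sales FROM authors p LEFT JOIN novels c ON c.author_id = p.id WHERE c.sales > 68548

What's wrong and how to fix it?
Bug: Filtering c.sales in WHERE discards the NULL rows produced by LEFT JOIN, turning it into an inner join

Fix: Put 'c.sales > 68548' in the JOIN's ON clause instead of WHERE

Corrected query:
SELECT p.name, c.sales FROM authors p LEFT JOIN novels c ON c.author_id = p.id AND c.sales > 68548

Result:
name    | sales
--------+------
Tolkien | NULL 
Asimov  | NULL 
Atwood  | NULL 
Borges  | NULL 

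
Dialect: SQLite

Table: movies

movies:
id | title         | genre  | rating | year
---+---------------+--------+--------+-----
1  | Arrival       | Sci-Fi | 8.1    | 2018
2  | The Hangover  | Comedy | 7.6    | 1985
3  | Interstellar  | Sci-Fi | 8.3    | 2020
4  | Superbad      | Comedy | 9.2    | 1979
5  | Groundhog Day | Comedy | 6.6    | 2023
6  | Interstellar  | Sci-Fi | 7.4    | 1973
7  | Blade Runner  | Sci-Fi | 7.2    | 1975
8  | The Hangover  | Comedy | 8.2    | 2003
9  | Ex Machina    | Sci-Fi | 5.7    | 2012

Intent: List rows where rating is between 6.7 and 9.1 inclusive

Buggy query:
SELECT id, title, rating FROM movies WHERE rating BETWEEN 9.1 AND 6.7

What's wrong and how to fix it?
Bug: BETWEEN expects the lower bound first; with 9.1 AND 6.7 the range is empty

Fix: Swap the bounds so the smaller value comes first

Corrected query:
SELECT id, title, rating FROM movies WHERE rating BETWEEN 6.7 AND 9.1

Result:
id | title        | rating
---+--------------+-------
1  | Arrival      | 8.1   
2  | The Hangover | 7.6   
3  | Interstellar | 8.3   
6  | Interstellar | 7.4   
7  | Blade Runner | 7.2   
8  | The Hangover | 8.2   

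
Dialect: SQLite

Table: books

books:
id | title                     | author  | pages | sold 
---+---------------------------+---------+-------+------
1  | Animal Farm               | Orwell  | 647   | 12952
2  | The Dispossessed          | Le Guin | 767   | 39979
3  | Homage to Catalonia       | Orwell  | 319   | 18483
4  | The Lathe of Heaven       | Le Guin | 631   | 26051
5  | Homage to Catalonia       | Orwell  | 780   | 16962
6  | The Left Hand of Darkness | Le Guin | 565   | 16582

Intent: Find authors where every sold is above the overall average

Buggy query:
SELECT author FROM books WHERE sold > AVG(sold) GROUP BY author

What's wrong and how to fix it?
Bug: WHERE evaluates per row before aggregation, so AVG() is unavailable

Fix: Use a subquery for AVG and a HAVING MIN(...) filter so the condition holds for every row in the group

Corrected query:
SELECT author FROM books GROUP BY author HAVING MIN(sold) > (SELECT AVG(sold) FROM books)

Result:
(no rows)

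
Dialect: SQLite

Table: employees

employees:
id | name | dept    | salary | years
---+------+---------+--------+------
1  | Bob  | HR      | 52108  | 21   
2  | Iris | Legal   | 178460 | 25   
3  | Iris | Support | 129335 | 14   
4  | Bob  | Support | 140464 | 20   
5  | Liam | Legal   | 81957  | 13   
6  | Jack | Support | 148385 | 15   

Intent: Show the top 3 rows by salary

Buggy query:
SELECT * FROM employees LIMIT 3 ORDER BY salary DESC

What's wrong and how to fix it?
Bug: LIMIT must come after ORDER BY

Fix: Swap the clauses: ORDER BY first, then LIMIT

Corrected query:
SELECT * FROM employees ORDER BY salary DESC LIMIT 3

Result:
id | name | dept    | salary | years
---+------+---------+--------+------
2  | Iris | Legal   | 178460 | 25   
6  | Jack | Support | 148385 | 15   
4  | Bob  | Support | 140464 | 20   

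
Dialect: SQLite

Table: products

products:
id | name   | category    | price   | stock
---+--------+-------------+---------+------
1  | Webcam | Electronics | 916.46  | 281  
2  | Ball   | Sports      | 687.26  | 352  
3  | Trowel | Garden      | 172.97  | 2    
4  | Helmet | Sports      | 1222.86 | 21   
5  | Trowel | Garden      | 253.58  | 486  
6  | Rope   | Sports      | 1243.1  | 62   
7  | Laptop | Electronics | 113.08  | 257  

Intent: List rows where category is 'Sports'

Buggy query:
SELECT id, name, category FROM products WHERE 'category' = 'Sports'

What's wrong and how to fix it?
Bug: Single quotes denote string literals in SQL; the column name is being compared as a constant string

Fix: Remove the quotes around the column name (or use double quotes for an identifier)

Corrected query:
SELECT id, name, category FROM products WHERE category = 'Sports'

Result:
id | name   | category
---+--------+---------
2  | Ball   | Sports  
4  | Helmet | Sports  
6  | Rope   | Sports  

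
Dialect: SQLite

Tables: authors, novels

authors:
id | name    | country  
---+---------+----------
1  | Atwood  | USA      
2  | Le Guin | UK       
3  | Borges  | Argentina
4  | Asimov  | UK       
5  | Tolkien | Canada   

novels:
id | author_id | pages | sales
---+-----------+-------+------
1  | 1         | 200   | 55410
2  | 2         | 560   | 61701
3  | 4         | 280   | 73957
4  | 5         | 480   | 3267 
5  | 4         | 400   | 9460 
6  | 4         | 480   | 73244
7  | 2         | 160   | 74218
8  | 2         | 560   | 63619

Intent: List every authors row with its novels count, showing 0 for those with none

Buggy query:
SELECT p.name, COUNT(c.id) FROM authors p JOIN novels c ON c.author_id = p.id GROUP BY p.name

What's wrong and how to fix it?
Bug: INNER JOIN drops authors rows that have no matching novels rows

Fix: Switch to LEFT JOIN to retain unmatched parent rows

Corrected query:
SELECT p.name, COUNT(c.id) FROM authors p LEFT JOIN novels c ON c.author_id = p.id GROUP BY p.name

Result:
name    | COUNT(c.id)
--------+------------
Asimov  | 3          
Atwood  | 1          
Borges  | 0          
Le Guin | 3          
Tolkien | 1          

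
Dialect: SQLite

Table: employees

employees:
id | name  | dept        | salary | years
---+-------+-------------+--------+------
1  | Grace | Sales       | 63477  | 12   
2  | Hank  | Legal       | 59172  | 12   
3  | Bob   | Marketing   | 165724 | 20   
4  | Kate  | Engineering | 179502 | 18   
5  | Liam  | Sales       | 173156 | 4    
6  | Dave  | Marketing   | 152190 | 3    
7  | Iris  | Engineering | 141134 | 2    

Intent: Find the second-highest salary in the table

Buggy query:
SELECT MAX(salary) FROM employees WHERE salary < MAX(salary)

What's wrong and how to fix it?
Bug: MAX(salary) on the right of the comparison is an aggregate-in-WHERE error

Fix: Put the inner MAX in a scalar subquery

Corrected query:
SELECT MAX(salary) FROM employees WHERE salary < (SELECT MAX(salary) FROM employees)

Result:
MAX(salary)
-----------
173156     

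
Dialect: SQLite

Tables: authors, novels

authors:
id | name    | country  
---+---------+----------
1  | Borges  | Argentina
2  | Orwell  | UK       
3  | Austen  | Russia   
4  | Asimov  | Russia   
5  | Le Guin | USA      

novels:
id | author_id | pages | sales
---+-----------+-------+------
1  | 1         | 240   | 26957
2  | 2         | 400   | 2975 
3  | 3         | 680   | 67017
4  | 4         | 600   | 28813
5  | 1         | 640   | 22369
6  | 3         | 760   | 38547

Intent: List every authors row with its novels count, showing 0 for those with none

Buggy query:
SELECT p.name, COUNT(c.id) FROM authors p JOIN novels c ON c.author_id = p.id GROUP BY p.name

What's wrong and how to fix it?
Bug: An inner join excludes parents with zero children

Fix: Use LEFT JOIN so parents without children still appear (COUNT(c.id) gives 0)

Corrected query:
SELECT p.name, COUNT(c.id) FROM authors p LEFT JOIN novels c ON c.author_id = p.id GROUP BY p.name

Result:
name    | COUNT(c.id)
--------+------------
Asimov  | 1          
Austen  | 2          
Borges  | 2          
Le Guin | 0          
Orwell  | 1          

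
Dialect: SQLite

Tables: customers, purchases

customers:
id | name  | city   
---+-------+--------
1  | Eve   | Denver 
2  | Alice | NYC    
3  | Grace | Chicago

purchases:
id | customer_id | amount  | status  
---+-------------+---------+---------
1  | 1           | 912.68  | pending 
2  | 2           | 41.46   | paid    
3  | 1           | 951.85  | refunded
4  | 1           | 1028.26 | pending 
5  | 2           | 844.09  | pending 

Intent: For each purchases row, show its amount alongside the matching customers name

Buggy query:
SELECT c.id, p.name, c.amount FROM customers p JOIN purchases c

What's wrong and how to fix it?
Bug: Missing join condition: each purchases row is matched to all customers rows instead of just its own

Fix: Specify the join condition linking the foreign key to the parent id

Corrected query:
SELECT c.id, p.name, c.amount FROM customers p JOIN purchases c ON c.customer_id = p.id

Result:
id | name  | amount 
---+-------+--------
1  | Eve   | 912.68 
2  | Alice | 41.46  
3  | Eve   | 951.85 
4  | Eve   | 1028.26
5  | Alice | 844.09 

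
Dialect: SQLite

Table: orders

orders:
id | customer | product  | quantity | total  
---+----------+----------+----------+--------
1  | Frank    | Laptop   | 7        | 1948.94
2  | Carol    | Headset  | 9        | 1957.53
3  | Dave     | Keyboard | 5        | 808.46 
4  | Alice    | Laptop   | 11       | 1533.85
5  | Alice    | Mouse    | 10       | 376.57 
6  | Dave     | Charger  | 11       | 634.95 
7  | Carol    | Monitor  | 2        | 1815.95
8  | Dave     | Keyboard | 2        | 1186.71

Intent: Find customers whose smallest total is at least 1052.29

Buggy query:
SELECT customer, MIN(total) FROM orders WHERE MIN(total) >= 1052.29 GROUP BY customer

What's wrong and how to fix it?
Bug: Aggregates like MIN are computed per group after WHERE runs

Fix: Replace WHERE with HAVING after the GROUP BY

Corrected query:
SELECT customer, MIN(total) FROM orders GROUP BY customer HAVING MIN(total) >= 1052.29

Result:
customer | MIN(total)
---------+-----------
Carol    | 1815.95   
Frank    | 1948.94   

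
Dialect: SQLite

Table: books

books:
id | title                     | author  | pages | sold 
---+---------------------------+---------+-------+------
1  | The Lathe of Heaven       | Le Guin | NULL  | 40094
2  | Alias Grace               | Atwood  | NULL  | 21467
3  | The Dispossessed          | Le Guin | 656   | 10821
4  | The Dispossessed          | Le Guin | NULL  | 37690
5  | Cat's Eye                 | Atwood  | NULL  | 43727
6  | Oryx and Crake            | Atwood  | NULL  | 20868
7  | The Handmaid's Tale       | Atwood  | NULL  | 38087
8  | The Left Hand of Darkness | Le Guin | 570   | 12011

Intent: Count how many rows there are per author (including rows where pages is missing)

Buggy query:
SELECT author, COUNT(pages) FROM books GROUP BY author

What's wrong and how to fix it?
Bug: COUNT(pages) skips NULLs, so groups with missing pages are undercounted

Fix: Use COUNT(*) to count all rows regardless of NULL

Corrected query:
SELECT author, COUNT(*) FROM books GROUP BY author

Result:
author  | COUNT(*)
--------+---------
Atwood  | 4       
Le Guin | 4       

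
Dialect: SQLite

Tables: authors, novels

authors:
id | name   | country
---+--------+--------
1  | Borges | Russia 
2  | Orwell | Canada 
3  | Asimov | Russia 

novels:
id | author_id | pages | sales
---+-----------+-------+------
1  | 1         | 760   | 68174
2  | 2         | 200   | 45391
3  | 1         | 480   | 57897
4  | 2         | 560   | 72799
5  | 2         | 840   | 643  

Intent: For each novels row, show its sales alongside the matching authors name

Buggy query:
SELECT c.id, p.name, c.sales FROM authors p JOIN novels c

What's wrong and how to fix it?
Bug: JOIN with no ON clause produces a cartesian product; every novels row pairs with every authors row

Fix: Specify the join condition linking the foreign key to the parent id

Corrected query:
SELECT c.id, p.name, c.sales FROM authors p JOIN novels c ON c.author_id = p.id

Result:
id | name   | sales
---+--------+------
1  | Borges | 68174
2  | Orwell | 45391
3  | Borges | 57897
4  | Orwell | 72799
5  | Orwell | 643  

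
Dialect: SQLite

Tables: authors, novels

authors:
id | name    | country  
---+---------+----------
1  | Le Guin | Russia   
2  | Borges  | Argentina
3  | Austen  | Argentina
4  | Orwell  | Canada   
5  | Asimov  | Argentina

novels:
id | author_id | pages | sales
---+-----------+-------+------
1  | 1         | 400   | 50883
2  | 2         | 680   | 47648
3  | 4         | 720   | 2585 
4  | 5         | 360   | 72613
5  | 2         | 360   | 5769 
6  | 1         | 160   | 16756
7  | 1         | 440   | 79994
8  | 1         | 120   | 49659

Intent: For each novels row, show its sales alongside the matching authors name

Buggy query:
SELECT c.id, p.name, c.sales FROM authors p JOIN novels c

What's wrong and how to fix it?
Bug: JOIN with no ON clause produces a cartesian product; every novels row pairs with every authors row

Fix: Add ON c.author_id = p.id to the JOIN

Corrected query:
SELECT c.id, p.name, c.sales FROM authors p JOIN novels c ON c.author_id = p.id

Result:
id | name    | sales
---+---------+------
1  | Le Guin | 50883
2  | Borges  | 47648
3  | Orwell  | 2585 
4  | Asimov  | 72613
5  | Borges  | 5769 
6  | Le Guin | 16756
7  | Le Guin | 79994
8  | Le Guin | 49659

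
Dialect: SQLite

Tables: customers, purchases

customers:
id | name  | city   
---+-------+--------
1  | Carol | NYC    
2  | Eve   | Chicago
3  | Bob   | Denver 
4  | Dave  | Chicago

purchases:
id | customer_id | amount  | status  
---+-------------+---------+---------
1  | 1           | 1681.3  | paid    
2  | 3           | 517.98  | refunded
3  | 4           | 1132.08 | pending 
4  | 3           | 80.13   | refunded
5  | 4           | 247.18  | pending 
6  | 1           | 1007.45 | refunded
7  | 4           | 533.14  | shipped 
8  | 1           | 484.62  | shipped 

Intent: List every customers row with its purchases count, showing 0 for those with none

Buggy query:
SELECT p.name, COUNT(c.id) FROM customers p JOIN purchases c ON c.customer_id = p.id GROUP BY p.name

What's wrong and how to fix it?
Bug: INNER JOIN drops customers rows that have no matching purchases rows

Fix: Switch to LEFT JOIN to retain unmatched parent rows

Corrected query:
SELECT p.name, COUNT(c.id) FROM customers p LEFT JOIN purchases c ON c.customer_id = p.id GROUP BY p.name

Result:
name  | COUNT(c.id)
------+------------
Bob   | 2          
Carol | 3          
Dave  | 3          
Eve   | 0          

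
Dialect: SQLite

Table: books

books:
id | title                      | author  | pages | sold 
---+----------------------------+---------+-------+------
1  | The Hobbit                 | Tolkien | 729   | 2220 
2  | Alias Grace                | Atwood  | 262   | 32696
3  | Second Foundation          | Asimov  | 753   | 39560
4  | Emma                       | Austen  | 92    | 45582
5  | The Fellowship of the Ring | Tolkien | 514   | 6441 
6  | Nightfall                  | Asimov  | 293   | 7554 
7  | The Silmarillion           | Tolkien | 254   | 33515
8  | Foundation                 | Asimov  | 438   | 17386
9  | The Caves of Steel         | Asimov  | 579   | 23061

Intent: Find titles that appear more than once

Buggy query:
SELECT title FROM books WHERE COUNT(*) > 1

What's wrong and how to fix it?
Bug: COUNT(*) is an aggregate and cannot be used in WHERE

Fix: GROUP BY title, then filter groups with HAVING COUNT(*) > 1

Corrected query:
SELECT title FROM books GROUP BY title HAVING COUNT(*) > 1

Result:
(no rows)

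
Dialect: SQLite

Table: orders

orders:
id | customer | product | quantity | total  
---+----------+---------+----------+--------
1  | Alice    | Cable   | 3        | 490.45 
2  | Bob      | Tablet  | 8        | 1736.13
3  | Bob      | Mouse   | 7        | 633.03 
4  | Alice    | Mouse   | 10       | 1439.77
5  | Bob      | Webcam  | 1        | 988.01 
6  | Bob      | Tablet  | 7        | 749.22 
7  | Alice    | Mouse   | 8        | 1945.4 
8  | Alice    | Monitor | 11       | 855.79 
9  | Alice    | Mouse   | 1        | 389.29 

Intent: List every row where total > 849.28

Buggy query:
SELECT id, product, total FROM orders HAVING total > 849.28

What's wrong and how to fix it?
Bug: This is a non-aggregate query (no GROUP BY, no aggregates), so in SQLite the HAVING clause is invalid here; a row-level condition belongs in WHERE

Fix: Replace HAVING with WHERE since the condition applies to individual rows

Corrected query:
SELECT id, product, total FROM orders WHERE total > 849.28

Result:
id | product | total  
---+---------+--------
2  | Tablet  | 1736.13
4  | Mouse   | 1439.77
5  | Webcam  | 988.01 
7  | Mouse   | 1945.4 
8  | Monitor | 855.79 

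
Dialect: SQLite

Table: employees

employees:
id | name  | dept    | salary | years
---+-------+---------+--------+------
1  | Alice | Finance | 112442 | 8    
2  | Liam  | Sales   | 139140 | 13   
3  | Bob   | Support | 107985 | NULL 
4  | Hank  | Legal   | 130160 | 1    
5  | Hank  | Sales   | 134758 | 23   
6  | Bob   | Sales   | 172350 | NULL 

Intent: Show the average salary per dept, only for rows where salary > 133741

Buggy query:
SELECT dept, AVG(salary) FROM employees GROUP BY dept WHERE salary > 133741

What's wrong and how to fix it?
Bug: WHERE cannot follow GROUP BY

Fix: Place WHERE between FROM and GROUP BY

Corrected query:
SELECT dept, AVG(salary) FROM employees WHERE salary > 133741 GROUP BY dept

Result:
dept  | AVG(salary)  
------+--------------
Sales | 148749.333333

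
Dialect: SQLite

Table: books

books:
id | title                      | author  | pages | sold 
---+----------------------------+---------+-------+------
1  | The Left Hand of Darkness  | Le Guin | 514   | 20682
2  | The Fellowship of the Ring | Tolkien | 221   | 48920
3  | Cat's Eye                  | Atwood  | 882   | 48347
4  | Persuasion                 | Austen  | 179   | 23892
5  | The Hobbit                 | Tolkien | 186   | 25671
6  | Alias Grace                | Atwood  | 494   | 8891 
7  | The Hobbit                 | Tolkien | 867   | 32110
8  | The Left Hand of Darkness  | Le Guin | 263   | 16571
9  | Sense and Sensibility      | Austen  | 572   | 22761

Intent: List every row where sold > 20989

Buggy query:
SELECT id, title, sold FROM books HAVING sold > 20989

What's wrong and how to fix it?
Bug: This is a non-aggregate query (no GROUP BY, no aggregates), so in SQLite the HAVING clause is invalid here; a row-level condition belongs in WHERE

Fix: Use WHERE for row-level filtering

Corrected query:
SELECT id, title, sold FROM books WHERE sold > 20989

Result:
id | title                      | sold 
---+----------------------------+------
2  | The Fellowship of the Ring | 48920
3  | Cat's Eye                  | 48347
4  | Persuasion                 | 23892
5  | The Hobbit                 | 25671
7  | The Hobbit                 | 32110
9  | Sense and Sensibility      | 22761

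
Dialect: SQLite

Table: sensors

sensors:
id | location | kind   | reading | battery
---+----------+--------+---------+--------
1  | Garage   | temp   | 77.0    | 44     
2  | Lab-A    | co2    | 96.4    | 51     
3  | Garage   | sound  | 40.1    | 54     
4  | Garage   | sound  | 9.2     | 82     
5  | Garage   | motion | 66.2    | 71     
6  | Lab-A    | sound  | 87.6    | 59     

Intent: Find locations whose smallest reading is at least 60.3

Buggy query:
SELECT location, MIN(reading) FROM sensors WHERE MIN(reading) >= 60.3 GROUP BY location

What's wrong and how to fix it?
Bug: Aggregates like MIN are computed per group after WHERE runs

Fix: Replace WHERE with HAVING after the GROUP BY

Corrected query:
SELECT location, MIN(reading) FROM sensors GROUP BY location HAVING MIN(reading) >= 60.3

Result:
location | MIN(reading)
---------+-------------
Lab-A    | 87.6        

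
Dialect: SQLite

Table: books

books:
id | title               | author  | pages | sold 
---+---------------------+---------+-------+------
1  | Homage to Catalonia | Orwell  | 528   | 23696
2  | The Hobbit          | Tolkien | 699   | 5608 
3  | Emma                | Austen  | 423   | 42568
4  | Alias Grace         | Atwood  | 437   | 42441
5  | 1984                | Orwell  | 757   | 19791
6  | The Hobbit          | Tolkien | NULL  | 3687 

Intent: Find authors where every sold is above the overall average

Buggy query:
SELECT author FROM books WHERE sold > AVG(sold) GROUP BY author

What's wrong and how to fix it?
Bug: AVG() is an aggregate; it can't sit directly in WHERE

Fix: Use a subquery for AVG and a HAVING MIN(...) filter so the condition holds for every row in the group

Corrected query:
SELECT author FROM books GROUP BY author HAVING MIN(sold) > (SELECT AVG(sold) FROM books)

Result:
author
------
Atwood
Austen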